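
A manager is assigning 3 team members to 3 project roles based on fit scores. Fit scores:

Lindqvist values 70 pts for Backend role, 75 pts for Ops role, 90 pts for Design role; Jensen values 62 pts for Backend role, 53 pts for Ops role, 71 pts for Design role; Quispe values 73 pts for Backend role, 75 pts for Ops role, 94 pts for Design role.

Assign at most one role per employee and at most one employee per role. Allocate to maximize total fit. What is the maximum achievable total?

This is a one-to-one assignment (maximum-weight bipartite matching).
Optimal: Lindqvist→Ops role (75 pts), Jensen→Backend role (62 pts), Quispe→Design role (94 pts) — total 75+62+94 = 231 pts.
Row-greedy (each employee in turn takes its best remaining role) gives 227 pts, worse by 4.
No other one-to-one assignment exceeds 231 pts.

Max total: 231 pts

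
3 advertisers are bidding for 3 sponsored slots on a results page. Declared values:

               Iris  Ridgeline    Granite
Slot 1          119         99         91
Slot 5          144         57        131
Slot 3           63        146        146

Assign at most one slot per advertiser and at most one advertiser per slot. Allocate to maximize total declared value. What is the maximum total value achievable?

This is a one-to-one assignment (maximum-weight bipartite matching).
Optimal: Iris→Slot 1 ($119), Ridgeline→Slot 3 ($146), Granite→Slot 5 ($131) — total 119+146+131 = $396.
Row-greedy (each advertiser in turn takes its best remaining slot) gives $381, worse by 15.
Swapping Ridgeline↔Granite (Ridgeline→Slot 5 $57, Granite→Slot 3 $146) loses 74.
No other one-to-one assignment exceeds $396.

Maximum total: $396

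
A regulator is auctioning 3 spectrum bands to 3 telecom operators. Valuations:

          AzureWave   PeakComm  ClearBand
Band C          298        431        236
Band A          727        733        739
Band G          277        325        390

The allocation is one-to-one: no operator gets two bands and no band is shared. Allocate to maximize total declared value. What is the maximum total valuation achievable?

This is a one-to-one assignment (maximum-weight bipartite matching).
Optimal: AzureWave→Band A ($727M), PeakComm→Band C ($431M), ClearBand→Band G ($390M) — total 727+431+390 = $1548M.
Column-greedy (each band in turn goes to its best remaining operator) gives $1447M, worse by 101.
Next-best assignment: AzureWave→Band G, PeakComm→Band C, ClearBand→Band A = $1447M.

Max total: $1548M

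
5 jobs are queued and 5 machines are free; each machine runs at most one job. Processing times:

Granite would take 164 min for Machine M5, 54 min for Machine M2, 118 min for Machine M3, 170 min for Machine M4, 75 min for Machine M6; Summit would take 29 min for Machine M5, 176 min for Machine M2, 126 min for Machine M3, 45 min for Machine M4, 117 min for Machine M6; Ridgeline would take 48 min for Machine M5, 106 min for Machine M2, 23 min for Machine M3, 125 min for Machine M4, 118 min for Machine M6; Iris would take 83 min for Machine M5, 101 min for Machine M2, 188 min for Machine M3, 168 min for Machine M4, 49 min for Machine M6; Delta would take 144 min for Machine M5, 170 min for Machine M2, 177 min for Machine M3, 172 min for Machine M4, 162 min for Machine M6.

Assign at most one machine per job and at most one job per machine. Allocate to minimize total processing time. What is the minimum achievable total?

Min total: 315 min

Optimal: Granite→Machine M2 (54 min), Summit→Machine M4 (45 min), Ridgeline→Machine M3 (23 min), Iris→Machine M6 (49 min), Delta→Machine M5 (144 min) — total 54+45+23+49+144 = 315 min.
Min-entry greedy (repeatedly take the single cheapest remaining cell) gives 327 min, worse by 12.
Next-best assignment: Granite→Machine M2, Summit→Machine M5, Ridgeline→Machine M3, Iris→Machine M6, Delta→Machine M4 = 327 min.
Checked against all permutations: 315 min is optimal.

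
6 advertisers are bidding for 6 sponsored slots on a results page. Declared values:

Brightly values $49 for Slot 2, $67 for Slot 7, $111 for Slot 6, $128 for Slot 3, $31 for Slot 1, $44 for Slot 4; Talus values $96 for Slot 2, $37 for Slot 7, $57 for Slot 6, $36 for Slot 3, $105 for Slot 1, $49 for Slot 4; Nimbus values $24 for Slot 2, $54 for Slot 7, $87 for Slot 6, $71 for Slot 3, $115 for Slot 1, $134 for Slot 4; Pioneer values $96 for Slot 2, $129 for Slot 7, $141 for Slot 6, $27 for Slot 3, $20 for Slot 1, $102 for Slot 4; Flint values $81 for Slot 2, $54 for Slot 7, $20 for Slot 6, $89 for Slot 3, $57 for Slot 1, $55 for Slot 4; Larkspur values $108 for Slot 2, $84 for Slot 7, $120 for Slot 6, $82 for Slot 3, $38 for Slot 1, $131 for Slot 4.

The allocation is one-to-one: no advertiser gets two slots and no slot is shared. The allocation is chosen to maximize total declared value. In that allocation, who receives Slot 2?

Flint receives Slot 2.

Optimal: Brightly→Slot 3 ($128), Talus→Slot 1 ($105), Nimbus→Slot 4 ($134), Pioneer→Slot 7 ($129), Flint→Slot 2 ($81), Larkspur→Slot 6 ($120) — total 128+105+134+129+81+120 = $697.
Column-greedy (each slot in turn goes to its best remaining advertiser) gives $601, worse by 96.
Next-best assignment: Brightly→Slot 6, Talus→Slot 1, Nimbus→Slot 4, Pioneer→Slot 7, Flint→Slot 3, Larkspur→Slot 2 = $676.
Every other assignment is strictly worse.
Flint's own top slot is Slot 3 ($89), but forcing Flint→Slot 3 and reassigning the rest optimally gives only $676 — worse by 21.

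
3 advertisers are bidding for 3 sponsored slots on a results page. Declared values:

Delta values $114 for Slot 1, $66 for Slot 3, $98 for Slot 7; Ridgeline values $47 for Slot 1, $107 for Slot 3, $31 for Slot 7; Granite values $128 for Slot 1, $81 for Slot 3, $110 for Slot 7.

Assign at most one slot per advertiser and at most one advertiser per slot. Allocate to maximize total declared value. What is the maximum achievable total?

Treat this as an assignment problem: match each advertiser to one slot.
Optimal: Delta→Slot 7 ($98), Ridgeline→Slot 3 ($107), Granite→Slot 1 ($128) — total 98+107+128 = $333.
Row-greedy (each advertiser in turn takes its best remaining slot) gives $331, worse by 2.
Next-best assignment: Delta→Slot 1, Ridgeline→Slot 3, Granite→Slot 7 = $331.
Swapping Delta↔Granite (Delta→Slot 1 $114, Granite→Slot 7 $110) loses 2.

Max total: $333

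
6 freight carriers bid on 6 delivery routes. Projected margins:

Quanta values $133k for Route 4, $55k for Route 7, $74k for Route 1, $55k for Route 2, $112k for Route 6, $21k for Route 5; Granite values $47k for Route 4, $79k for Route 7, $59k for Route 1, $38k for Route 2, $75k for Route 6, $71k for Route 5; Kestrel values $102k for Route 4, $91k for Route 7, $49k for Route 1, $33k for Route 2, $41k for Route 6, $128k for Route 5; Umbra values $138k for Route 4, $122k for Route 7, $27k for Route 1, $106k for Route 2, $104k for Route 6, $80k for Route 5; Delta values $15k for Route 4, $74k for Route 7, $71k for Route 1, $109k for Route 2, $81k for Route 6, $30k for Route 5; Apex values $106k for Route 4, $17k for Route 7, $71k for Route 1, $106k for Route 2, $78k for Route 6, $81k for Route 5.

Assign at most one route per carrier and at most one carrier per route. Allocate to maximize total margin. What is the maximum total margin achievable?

Max total: $638k

Optimal: Quanta→Route 4 ($133k), Granite→Route 6 ($75k), Kestrel→Route 5 ($128k), Umbra→Route 7 ($122k), Delta→Route 2 ($109k), Apex→Route 1 ($71k) — total 133+75+128+122+109+71 = $638k.
Max-entry greedy (repeatedly take the single best remaining cell) gives $637k, worse by 1.
Swapping Umbra↔Apex (Umbra→Route 1 $27k, Apex→Route 7 $17k) loses 149.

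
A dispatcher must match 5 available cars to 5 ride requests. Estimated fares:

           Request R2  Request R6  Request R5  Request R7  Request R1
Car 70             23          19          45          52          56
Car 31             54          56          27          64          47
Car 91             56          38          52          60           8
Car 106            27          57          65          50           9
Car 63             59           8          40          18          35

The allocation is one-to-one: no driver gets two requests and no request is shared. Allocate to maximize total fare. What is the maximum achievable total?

Maximum total: $296

Optimal: Car 70→Request R1 ($56), Car 31→Request R6 ($56), Car 91→Request R7 ($60), Car 106→Request R5 ($65), Car 63→Request R2 ($59) — total 56+56+60+65+59 = $296.
Row-greedy (each driver in turn takes its best remaining request) gives $249, worse by 47.
No other one-to-one assignment exceeds $296.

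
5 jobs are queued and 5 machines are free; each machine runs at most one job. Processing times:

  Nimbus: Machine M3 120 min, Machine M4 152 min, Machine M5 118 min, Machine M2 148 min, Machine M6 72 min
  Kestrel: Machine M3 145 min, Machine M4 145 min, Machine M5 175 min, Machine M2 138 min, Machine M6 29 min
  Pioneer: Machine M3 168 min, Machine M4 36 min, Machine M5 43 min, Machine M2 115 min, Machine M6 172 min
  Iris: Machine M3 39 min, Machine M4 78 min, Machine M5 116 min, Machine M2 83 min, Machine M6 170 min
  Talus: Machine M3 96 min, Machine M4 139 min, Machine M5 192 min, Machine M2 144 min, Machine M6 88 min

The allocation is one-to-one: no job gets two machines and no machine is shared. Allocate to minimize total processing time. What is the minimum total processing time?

Optimal: Nimbus→Machine M5 (118 min), Kestrel→Machine M6 (29 min), Pioneer→Machine M4 (36 min), Iris→Machine M2 (83 min), Talus→Machine M3 (96 min) — total 118+29+36+83+96 = 362 min.
Every other assignment is strictly worse.

Min total: 362 min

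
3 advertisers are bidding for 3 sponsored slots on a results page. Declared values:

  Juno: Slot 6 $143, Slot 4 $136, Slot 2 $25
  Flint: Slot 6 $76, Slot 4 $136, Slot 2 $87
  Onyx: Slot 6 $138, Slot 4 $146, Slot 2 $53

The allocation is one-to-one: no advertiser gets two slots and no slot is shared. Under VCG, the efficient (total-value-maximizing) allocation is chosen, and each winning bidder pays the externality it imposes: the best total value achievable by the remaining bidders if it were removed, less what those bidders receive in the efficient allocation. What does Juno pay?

Juno pays $41.

Efficient allocation: Juno→Slot 6 ($143), Flint→Slot 2 ($87), Onyx→Slot 4 ($146); total welfare W = $376.
Juno receives Slot 6 at value $143, so the others get W − 143 = $233.
Without Juno: best allocation of the remaining 2 bidders over all 3 slots is Flint→Slot 4 ($136), Onyx→Slot 6 ($138), total $274.
VCG payment = (others' best without Juno) − (others' welfare with Juno) = 274 − 233 = $41.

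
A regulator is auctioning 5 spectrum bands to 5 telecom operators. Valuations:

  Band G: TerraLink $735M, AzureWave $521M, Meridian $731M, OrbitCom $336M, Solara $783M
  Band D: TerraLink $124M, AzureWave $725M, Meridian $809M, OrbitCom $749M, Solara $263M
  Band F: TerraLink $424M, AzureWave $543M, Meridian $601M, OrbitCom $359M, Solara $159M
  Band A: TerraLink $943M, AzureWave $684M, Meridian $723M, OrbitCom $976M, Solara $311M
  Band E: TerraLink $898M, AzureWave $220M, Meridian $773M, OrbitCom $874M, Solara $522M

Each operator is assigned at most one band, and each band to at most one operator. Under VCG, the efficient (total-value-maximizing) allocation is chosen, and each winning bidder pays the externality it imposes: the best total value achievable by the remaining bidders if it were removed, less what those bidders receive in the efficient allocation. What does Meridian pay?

Meridian pays $182M.

Efficient allocation: TerraLink→Band E ($898M), AzureWave→Band F ($543M), Meridian→Band D ($809M), OrbitCom→Band A ($976M), Solara→Band G ($783M); total welfare W = $4009M.
Meridian receives Band D at value $809M, so the others get W − 809 = $3200M.
Without Meridian: best allocation of the remaining 4 bidders over all 5 bands is TerraLink→Band E ($898M), AzureWave→Band D ($725M), OrbitCom→Band A ($976M), Solara→Band G ($783M), total $3382M.
VCG payment = (others' best without Meridian) − (others' welfare with Meridian) = 3382 − 3200 = $182M.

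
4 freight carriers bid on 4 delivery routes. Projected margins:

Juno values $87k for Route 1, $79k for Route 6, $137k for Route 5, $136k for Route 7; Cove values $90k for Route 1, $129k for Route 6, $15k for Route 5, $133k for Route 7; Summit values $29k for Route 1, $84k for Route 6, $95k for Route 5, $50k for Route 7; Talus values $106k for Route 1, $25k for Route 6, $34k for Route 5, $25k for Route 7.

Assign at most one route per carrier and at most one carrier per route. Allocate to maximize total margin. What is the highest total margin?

Optimal: Juno→Route 7 ($136k), Cove→Route 6 ($129k), Summit→Route 5 ($95k), Talus→Route 1 ($106k) — total 136+129+95+106 = $466k.
Column-greedy (each route in turn goes to its best remaining carrier) gives $422k, worse by 44.
Every other assignment is strictly worse.

Maximum total: $466k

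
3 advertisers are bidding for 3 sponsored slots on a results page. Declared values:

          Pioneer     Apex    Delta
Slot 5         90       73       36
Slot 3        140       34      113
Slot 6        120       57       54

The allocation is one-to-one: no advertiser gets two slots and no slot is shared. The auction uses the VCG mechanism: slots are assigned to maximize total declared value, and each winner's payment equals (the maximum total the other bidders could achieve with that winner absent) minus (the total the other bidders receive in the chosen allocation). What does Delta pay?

Efficient allocation: Pioneer→Slot 6 ($120), Apex→Slot 5 ($73), Delta→Slot 3 ($113); total welfare W = $306.
Delta receives Slot 3 at value $113, so the others get W − 113 = $193.
Without Delta: best allocation of the remaining 2 bidders over all 3 slots is Pioneer→Slot 3 ($140), Apex→Slot 5 ($73), total $213.
VCG payment = (others' best without Delta) − (others' welfare with Delta) = 213 − 193 = $20.

Delta pays $20.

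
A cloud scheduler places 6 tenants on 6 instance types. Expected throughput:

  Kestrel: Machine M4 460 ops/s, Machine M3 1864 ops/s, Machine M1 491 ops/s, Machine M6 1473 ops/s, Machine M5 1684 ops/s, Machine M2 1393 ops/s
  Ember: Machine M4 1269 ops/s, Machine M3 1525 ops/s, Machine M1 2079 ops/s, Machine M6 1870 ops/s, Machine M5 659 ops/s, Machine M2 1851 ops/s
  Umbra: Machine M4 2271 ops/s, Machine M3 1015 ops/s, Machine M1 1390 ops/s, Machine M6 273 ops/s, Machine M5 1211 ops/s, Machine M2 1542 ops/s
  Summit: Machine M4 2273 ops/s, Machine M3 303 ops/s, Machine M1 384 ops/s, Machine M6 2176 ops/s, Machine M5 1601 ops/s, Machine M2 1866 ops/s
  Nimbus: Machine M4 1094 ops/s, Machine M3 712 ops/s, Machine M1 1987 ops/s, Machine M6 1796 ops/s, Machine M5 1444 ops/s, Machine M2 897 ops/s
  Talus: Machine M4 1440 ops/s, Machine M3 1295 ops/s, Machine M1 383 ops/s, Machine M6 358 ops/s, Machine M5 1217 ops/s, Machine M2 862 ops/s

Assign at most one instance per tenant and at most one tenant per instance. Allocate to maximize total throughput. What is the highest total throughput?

Optimal: Kestrel→Machine M3 (1864 ops/s), Ember→Machine M2 (1851 ops/s), Umbra→Machine M4 (2271 ops/s), Summit→Machine M6 (2176 ops/s), Nimbus→Machine M1 (1987 ops/s), Talus→Machine M5 (1217 ops/s) — total 1864+1851+2271+2176+1987+1217 = 11366 ops/s.
Max-entry greedy (repeatedly take the single best remaining cell) gives 10771 ops/s, worse by 595.
Next-best assignment: Kestrel→Machine M5, Ember→Machine M2, Umbra→Machine M4, Summit→Machine M6, Nimbus→Machine M1, Talus→Machine M3 = 11264 ops/s.
Every other assignment is strictly worse.

Maximum total: 11366 ops/s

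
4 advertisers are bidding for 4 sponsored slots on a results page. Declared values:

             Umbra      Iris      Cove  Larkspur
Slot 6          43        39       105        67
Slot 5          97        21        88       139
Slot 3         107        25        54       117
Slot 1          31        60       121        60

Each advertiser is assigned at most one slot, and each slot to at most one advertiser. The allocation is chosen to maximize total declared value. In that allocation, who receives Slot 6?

Optimal: Umbra→Slot 3 ($107), Iris→Slot 1 ($60), Cove→Slot 6 ($105), Larkspur→Slot 5 ($139) — total 107+60+105+139 = $411.
Max-entry greedy (repeatedly take the single best remaining cell) gives $406, worse by 5.
Every other assignment is strictly worse.
Cove's own top slot is Slot 1 ($121), but forcing Cove→Slot 1 and reassigning the rest optimally gives only $406 — worse by 5.

Cove receives Slot 6.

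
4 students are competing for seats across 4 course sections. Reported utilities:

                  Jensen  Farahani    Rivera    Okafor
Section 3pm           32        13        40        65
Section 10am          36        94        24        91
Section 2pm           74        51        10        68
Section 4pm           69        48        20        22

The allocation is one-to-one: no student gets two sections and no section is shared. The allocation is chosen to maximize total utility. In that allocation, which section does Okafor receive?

This is a one-to-one assignment (maximum-weight bipartite matching).
Optimal: Jensen→Section 4pm (69 points), Farahani→Section 10am (94 points), Rivera→Section 3pm (40 points), Okafor→Section 2pm (68 points) — total 69+94+40+68 = 271 points.
Row-greedy (each student in turn takes its best remaining section) gives 230 points, worse by 41.
Swapping Okafor↔Rivera (Okafor→Section 3pm 65 points, Rivera→Section 2pm 10 points) loses 33.
Okafor's own top section is Section 10am (91 points), but forcing Okafor→Section 10am and reassigning the rest optimally gives only 253 points — worse by 18.

Okafor receives Section 2pm.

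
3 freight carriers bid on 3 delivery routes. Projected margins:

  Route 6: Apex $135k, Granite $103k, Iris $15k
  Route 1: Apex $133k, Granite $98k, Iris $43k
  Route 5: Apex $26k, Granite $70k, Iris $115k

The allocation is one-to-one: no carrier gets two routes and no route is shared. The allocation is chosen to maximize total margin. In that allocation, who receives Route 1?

Optimal: Apex→Route 1 ($133k), Granite→Route 6 ($103k), Iris→Route 5 ($115k) — total 133+103+115 = $351k.
Max-entry greedy (repeatedly take the single best remaining cell) gives $348k, worse by 3.
Next-best assignment: Apex→Route 6, Granite→Route 1, Iris→Route 5 = $348k.
Swapping Iris↔Granite (Iris→Route 6 $15k, Granite→Route 5 $70k) loses 133.
Apex's own top route is Route 6 ($135k), but forcing Apex→Route 6 and reassigning the rest optimally gives only $348k — worse by 3.

Apex receives Route 1.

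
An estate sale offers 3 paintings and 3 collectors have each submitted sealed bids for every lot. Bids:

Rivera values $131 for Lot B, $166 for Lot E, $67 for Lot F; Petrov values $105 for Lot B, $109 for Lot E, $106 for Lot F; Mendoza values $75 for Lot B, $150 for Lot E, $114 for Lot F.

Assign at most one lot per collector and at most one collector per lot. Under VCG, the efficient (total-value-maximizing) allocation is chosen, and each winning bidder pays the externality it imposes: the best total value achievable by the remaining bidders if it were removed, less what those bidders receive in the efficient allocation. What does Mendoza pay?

Mendoza pays $35.

Efficient allocation: Rivera→Lot B ($131), Petrov→Lot F ($106), Mendoza→Lot E ($150); total welfare W = $387.
Mendoza receives Lot E at value $150, so the others get W − 150 = $237.
Without Mendoza: best allocation of the remaining 2 bidders over all 3 lots is Rivera→Lot E ($166), Petrov→Lot F ($106), total $272.
VCG payment = (others' best without Mendoza) − (others' welfare with Mendoza) = 272 − 237 = $35.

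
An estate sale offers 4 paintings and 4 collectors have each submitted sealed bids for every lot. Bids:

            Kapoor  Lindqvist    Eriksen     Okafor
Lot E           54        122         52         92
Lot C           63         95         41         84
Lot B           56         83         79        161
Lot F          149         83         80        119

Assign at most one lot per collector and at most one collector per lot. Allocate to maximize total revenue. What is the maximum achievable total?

Optimal: Kapoor→Lot F ($149), Lindqvist→Lot E ($122), Eriksen→Lot C ($41), Okafor→Lot B ($161) — total 149+122+41+161 = $473.
Row-greedy (each collector in turn takes its best remaining lot) gives $434, worse by 39.
Next-best assignment: Kapoor→Lot F, Lindqvist→Lot C, Eriksen→Lot E, Okafor→Lot B = $457.

Maximum total: $473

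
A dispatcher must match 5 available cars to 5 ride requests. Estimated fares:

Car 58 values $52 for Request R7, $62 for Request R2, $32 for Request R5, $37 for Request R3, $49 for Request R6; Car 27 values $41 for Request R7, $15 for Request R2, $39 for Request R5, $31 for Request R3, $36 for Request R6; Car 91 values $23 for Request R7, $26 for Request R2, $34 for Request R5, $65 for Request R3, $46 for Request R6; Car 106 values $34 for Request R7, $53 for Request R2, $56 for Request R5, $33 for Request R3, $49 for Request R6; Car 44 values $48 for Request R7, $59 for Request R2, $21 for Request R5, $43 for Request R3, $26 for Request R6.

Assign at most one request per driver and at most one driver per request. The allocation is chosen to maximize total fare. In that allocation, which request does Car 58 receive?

Optimal: Car 58→Request R6 ($49), Car 27→Request R7 ($41), Car 91→Request R3 ($65), Car 106→Request R5 ($56), Car 44→Request R2 ($59) — total 49+41+65+56+59 = $270.
Column-greedy (each request in turn goes to its best remaining driver) gives $268, worse by 2.
Next-best assignment: Car 58→Request R7, Car 27→Request R6, Car 91→Request R3, Car 106→Request R5, Car 44→Request R2 = $268.
Swapping Car 106↔Car 27 (Car 106→Request R7 $34, Car 27→Request R5 $39) loses 24.
Every other assignment is strictly worse.
Car 58's own top request is Request R2 ($62), but forcing Car 58→Request R2 and reassigning the rest optimally gives only $267 — worse by 3.

Car 58 receives Request R6.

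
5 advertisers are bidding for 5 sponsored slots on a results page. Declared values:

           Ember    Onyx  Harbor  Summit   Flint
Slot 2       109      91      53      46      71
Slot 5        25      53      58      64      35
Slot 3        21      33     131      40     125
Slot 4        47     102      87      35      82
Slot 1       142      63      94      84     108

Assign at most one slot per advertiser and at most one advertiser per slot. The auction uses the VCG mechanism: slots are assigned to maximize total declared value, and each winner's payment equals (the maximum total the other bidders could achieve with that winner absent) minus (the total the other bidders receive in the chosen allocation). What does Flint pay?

Efficient allocation: Ember→Slot 2 ($109), Onyx→Slot 4 ($102), Harbor→Slot 3 ($131), Summit→Slot 5 ($64), Flint→Slot 1 ($108); total welfare W = $514.
Flint receives Slot 1 at value $108, so the others get W − 108 = $406.
Without Flint: best allocation of the remaining 4 bidders over all 5 slots is Ember→Slot 1 ($142), Onyx→Slot 4 ($102), Harbor→Slot 3 ($131), Summit→Slot 5 ($64), total $439.
VCG payment = (others' best without Flint) − (others' welfare with Flint) = 439 − 406 = $33.

Flint pays $33.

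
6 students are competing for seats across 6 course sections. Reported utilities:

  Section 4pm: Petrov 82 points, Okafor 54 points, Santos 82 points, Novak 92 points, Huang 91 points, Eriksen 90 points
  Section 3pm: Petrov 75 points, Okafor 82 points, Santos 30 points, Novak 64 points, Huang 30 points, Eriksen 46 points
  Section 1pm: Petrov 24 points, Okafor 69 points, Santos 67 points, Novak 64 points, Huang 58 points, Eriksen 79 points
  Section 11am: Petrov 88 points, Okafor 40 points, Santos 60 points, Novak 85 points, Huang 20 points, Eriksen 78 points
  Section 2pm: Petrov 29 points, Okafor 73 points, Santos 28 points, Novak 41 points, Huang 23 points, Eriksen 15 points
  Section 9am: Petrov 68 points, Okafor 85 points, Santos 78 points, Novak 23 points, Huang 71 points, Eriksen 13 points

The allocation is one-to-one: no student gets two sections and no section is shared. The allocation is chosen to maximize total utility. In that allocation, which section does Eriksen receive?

Eriksen receives Section 1pm.

Optimal: Petrov→Section 3pm (75 points), Okafor→Section 2pm (73 points), Santos→Section 9am (78 points), Novak→Section 11am (85 points), Huang→Section 4pm (91 points), Eriksen→Section 1pm (79 points) — total 75+73+78+85+91+79 = 481 points.
Max-entry greedy (repeatedly take the single best remaining cell) gives 397 points, worse by 84.
Next-best assignment: Petrov→Section 11am, Okafor→Section 2pm, Santos→Section 9am, Novak→Section 3pm, Huang→Section 4pm, Eriksen→Section 1pm = 473 points.
Every other assignment is strictly worse.
Eriksen's own top section is Section 4pm (90 points), but forcing Eriksen→Section 4pm and reassigning the rest optimally gives only 461 points — worse by 20.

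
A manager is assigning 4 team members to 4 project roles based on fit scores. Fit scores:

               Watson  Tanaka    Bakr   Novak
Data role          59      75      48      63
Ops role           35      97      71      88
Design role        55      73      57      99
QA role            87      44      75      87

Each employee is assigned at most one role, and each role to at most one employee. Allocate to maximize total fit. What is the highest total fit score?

Max total: 332 pts

Optimal: Watson→QA role (87 pts), Tanaka→Data role (75 pts), Bakr→Ops role (71 pts), Novak→Design role (99 pts) — total 87+75+71+99 = 332 pts.
Row-greedy (each employee in turn takes its best remaining role) gives 304 pts, worse by 28.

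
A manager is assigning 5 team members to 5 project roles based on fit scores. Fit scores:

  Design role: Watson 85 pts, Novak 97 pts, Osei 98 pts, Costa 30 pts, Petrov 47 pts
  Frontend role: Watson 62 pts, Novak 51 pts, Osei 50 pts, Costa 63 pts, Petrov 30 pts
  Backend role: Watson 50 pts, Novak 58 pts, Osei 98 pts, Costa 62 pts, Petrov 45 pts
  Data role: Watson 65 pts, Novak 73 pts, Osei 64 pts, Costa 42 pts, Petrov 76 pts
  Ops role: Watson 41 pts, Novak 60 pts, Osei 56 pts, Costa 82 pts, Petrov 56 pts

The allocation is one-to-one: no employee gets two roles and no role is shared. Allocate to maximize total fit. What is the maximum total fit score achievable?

This is a one-to-one assignment (maximum-weight bipartite matching).
Optimal: Watson→Frontend role (62 pts), Novak→Design role (97 pts), Osei→Backend role (98 pts), Costa→Ops role (82 pts), Petrov→Data role (76 pts) — total 62+97+98+82+76 = 415 pts.
Column-greedy (each role in turn goes to its best remaining employee) gives 336 pts, worse by 79.
Checked against all permutations: 415 pts is optimal.

Max total: 415 pts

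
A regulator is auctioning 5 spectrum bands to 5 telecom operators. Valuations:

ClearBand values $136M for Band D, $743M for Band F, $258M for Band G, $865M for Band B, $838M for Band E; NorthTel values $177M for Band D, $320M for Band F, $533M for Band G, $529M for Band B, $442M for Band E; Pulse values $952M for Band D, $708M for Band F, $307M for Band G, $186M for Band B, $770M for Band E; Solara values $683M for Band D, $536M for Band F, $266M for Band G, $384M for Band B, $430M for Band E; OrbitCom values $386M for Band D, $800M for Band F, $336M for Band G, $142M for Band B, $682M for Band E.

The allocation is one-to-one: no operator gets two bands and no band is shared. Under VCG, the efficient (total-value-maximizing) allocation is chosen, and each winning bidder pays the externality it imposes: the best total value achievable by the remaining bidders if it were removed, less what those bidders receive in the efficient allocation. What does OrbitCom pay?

OrbitCom pays $35M.

Efficient allocation: ClearBand→Band B ($865M), NorthTel→Band G ($533M), Pulse→Band E ($770M), Solara→Band D ($683M), OrbitCom→Band F ($800M); total welfare W = $3651M.
OrbitCom receives Band F at value $800M, so the others get W − 800 = $2851M.
Without OrbitCom: best allocation of the remaining 4 bidders over all 5 bands is ClearBand→Band B ($865M), NorthTel→Band G ($533M), Pulse→Band D ($952M), Solara→Band F ($536M), total $2886M.
VCG payment = (others' best without OrbitCom) − (others' welfare with OrbitCom) = 2886 − 2851 = $35M.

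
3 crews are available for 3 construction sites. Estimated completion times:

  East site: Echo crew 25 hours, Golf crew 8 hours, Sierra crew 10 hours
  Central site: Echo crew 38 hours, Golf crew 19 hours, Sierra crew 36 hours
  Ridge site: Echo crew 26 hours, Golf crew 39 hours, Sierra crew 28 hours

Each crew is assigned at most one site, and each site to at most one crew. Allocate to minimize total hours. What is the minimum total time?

Minimum total: 55 hours

Optimal: Echo crew→Ridge site (26 hours), Golf crew→Central site (19 hours), Sierra crew→East site (10 hours) — total 26+19+10 = 55 hours.
Row-greedy (each crew in turn takes its cheapest remaining site) gives 72 hours, worse by 17.
Next-best assignment: Echo crew→Ridge site, Golf crew→East site, Sierra crew→Central site = 70 hours.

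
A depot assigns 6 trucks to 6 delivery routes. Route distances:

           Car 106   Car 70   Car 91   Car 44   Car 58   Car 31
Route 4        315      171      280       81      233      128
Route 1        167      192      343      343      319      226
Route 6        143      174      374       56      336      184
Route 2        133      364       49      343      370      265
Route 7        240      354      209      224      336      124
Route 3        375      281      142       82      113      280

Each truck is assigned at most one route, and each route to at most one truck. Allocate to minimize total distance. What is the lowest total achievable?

Min total: 680 km

Optimal: Car 106→Route 1 (167 km), Car 70→Route 4 (171 km), Car 91→Route 2 (49 km), Car 44→Route 6 (56 km), Car 58→Route 3 (113 km), Car 31→Route 7 (124 km) — total 167+171+49+56+113+124 = 680 km.
Swapping Car 58↔Car 31 (Car 58→Route 7 336 km, Car 31→Route 3 280 km) adds 379.
Every other assignment is strictly worse.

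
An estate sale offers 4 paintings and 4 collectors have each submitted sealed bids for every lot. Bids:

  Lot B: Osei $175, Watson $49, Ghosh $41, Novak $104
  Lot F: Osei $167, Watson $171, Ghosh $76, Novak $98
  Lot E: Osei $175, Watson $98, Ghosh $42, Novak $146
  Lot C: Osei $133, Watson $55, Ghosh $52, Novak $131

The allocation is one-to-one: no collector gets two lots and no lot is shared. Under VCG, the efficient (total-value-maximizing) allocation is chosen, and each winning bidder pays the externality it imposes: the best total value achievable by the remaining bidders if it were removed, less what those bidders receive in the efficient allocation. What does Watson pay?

Watson pays $24.

Efficient allocation: Osei→Lot B ($175), Watson→Lot F ($171), Ghosh→Lot C ($52), Novak→Lot E ($146); total welfare W = $544.
Watson receives Lot F at value $171, so the others get W − 171 = $373.
Without Watson: best allocation of the remaining 3 bidders over all 4 lots is Osei→Lot B ($175), Ghosh→Lot F ($76), Novak→Lot E ($146), total $397.
VCG payment = (others' best without Watson) − (others' welfare with Watson) = 397 − 373 = $24.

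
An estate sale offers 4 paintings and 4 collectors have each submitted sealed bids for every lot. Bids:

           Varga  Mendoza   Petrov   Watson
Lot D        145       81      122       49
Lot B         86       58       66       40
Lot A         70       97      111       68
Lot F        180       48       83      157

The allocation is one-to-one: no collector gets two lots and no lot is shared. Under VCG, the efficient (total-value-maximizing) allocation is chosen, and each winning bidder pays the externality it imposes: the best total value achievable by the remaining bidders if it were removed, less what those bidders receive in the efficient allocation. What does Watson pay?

Watson pays $85.

Efficient allocation: Varga→Lot D ($145), Mendoza→Lot B ($58), Petrov→Lot A ($111), Watson→Lot F ($157); total welfare W = $471.
Watson receives Lot F at value $157, so the others get W − 157 = $314.
Without Watson: best allocation of the remaining 3 bidders over all 4 lots is Varga→Lot F ($180), Mendoza→Lot A ($97), Petrov→Lot D ($122), total $399.
VCG payment = (others' best without Watson) − (others' welfare with Watson) = 399 − 314 = $85.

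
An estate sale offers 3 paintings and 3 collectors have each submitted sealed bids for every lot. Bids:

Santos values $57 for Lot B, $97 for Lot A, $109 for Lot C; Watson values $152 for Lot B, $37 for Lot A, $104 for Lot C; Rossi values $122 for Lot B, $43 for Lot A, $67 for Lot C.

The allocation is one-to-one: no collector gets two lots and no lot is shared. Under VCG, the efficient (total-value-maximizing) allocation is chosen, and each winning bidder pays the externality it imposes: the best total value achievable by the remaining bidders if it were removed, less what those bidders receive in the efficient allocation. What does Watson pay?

Efficient allocation: Santos→Lot A ($97), Watson→Lot C ($104), Rossi→Lot B ($122); total welfare W = $323.
Watson receives Lot C at value $104, so the others get W − 104 = $219.
Without Watson: best allocation of the remaining 2 bidders over all 3 lots is Santos→Lot C ($109), Rossi→Lot B ($122), total $231.
VCG payment = (others' best without Watson) − (others' welfare with Watson) = 231 − 219 = $12.

Watson pays $12.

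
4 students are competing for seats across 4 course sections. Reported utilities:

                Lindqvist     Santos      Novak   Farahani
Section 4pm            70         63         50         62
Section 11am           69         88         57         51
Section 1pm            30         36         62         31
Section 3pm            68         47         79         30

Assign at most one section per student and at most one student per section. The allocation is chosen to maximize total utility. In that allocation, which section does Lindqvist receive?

Optimal: Lindqvist→Section 3pm (68 points), Santos→Section 11am (88 points), Novak→Section 1pm (62 points), Farahani→Section 4pm (62 points) — total 68+88+62+62 = 280 points.
Row-greedy (each student in turn takes its best remaining section) gives 268 points, worse by 12.
Lindqvist's own top section is Section 4pm (70 points), but forcing Lindqvist→Section 4pm and reassigning the rest optimally gives only 268 points — worse by 12.

Lindqvist receives Section 3pm.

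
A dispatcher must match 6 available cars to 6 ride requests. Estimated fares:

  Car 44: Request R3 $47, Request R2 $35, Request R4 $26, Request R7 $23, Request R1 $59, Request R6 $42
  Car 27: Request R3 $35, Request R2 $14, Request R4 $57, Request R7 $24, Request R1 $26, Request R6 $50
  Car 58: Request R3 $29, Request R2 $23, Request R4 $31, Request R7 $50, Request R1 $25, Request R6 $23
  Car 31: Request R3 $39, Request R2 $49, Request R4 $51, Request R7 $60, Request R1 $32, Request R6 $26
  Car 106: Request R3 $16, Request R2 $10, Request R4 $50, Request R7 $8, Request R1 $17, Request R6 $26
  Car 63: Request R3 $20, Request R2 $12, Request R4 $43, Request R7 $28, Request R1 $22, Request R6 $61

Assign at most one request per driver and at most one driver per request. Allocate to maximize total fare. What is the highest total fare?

Optimal: Car 44→Request R1 ($59), Car 27→Request R3 ($35), Car 58→Request R7 ($50), Car 31→Request R2 ($49), Car 106→Request R4 ($50), Car 63→Request R6 ($61) — total 59+35+50+49+50+61 = $304.
Max-entry greedy (repeatedly take the single best remaining cell) gives $276, worse by 28.
Next-best assignment: Car 44→Request R1, Car 27→Request R4, Car 58→Request R7, Car 31→Request R2, Car 106→Request R3, Car 63→Request R6 = $292.
Swapping Car 58↔Car 106 (Car 58→Request R4 $31, Car 106→Request R7 $8) loses 61.
Checked against all permutations: $304 is optimal.

Maximum total: $304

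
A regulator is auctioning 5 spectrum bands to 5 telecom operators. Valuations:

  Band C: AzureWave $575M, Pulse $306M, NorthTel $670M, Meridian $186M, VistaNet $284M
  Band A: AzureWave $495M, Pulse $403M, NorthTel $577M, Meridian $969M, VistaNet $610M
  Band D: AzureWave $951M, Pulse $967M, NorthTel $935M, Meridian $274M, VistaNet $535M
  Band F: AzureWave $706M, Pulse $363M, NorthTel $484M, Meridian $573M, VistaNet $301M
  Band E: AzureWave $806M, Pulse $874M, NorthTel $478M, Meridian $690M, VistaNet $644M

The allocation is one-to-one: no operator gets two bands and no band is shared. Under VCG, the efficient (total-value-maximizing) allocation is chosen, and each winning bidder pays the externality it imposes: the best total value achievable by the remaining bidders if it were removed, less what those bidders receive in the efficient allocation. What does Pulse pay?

Efficient allocation: AzureWave→Band F ($706M), Pulse→Band D ($967M), NorthTel→Band C ($670M), Meridian→Band A ($969M), VistaNet→Band E ($644M); total welfare W = $3956M.
Pulse receives Band D at value $967M, so the others get W − 967 = $2989M.
Without Pulse: best allocation of the remaining 4 bidders over all 5 bands is AzureWave→Band F ($706M), NorthTel→Band D ($935M), Meridian→Band A ($969M), VistaNet→Band E ($644M), total $3254M.
VCG payment = (others' best without Pulse) − (others' welfare with Pulse) = 3254 − 2989 = $265M.

Pulse pays $265M.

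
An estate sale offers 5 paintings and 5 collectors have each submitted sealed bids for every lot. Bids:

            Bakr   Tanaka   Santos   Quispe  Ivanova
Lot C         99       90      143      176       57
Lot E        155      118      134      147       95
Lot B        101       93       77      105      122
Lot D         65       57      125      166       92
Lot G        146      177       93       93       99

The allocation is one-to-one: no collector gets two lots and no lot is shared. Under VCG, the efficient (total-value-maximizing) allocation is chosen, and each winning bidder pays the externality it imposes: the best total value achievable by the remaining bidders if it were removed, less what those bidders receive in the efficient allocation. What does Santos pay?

Efficient allocation: Bakr→Lot E ($155), Tanaka→Lot G ($177), Santos→Lot C ($143), Quispe→Lot D ($166), Ivanova→Lot B ($122); total welfare W = $763.
Santos receives Lot C at value $143, so the others get W − 143 = $620.
Without Santos: best allocation of the remaining 4 bidders over all 5 lots is Bakr→Lot E ($155), Tanaka→Lot G ($177), Quispe→Lot C ($176), Ivanova→Lot B ($122), total $630.
VCG payment = (others' best without Santos) − (others' welfare with Santos) = 630 − 620 = $10.

Santos pays $10.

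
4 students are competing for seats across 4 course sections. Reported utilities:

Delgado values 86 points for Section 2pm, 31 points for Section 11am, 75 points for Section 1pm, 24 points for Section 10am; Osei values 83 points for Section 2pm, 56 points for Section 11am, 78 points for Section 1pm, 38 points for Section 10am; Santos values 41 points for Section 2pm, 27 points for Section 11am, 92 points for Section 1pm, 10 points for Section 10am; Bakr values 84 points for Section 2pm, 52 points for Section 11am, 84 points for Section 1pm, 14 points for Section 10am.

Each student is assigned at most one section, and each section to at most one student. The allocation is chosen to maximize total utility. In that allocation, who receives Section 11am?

Bakr receives Section 11am.

Optimal: Delgado→Section 2pm (86 points), Osei→Section 10am (38 points), Santos→Section 1pm (92 points), Bakr→Section 11am (52 points) — total 86+38+92+52 = 268 points.
Max-entry greedy (repeatedly take the single best remaining cell) gives 248 points, worse by 20.
Bakr's own top section is Section 2pm (84 points), but forcing Bakr→Section 2pm and reassigning the rest optimally gives only 256 points — worse by 12.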